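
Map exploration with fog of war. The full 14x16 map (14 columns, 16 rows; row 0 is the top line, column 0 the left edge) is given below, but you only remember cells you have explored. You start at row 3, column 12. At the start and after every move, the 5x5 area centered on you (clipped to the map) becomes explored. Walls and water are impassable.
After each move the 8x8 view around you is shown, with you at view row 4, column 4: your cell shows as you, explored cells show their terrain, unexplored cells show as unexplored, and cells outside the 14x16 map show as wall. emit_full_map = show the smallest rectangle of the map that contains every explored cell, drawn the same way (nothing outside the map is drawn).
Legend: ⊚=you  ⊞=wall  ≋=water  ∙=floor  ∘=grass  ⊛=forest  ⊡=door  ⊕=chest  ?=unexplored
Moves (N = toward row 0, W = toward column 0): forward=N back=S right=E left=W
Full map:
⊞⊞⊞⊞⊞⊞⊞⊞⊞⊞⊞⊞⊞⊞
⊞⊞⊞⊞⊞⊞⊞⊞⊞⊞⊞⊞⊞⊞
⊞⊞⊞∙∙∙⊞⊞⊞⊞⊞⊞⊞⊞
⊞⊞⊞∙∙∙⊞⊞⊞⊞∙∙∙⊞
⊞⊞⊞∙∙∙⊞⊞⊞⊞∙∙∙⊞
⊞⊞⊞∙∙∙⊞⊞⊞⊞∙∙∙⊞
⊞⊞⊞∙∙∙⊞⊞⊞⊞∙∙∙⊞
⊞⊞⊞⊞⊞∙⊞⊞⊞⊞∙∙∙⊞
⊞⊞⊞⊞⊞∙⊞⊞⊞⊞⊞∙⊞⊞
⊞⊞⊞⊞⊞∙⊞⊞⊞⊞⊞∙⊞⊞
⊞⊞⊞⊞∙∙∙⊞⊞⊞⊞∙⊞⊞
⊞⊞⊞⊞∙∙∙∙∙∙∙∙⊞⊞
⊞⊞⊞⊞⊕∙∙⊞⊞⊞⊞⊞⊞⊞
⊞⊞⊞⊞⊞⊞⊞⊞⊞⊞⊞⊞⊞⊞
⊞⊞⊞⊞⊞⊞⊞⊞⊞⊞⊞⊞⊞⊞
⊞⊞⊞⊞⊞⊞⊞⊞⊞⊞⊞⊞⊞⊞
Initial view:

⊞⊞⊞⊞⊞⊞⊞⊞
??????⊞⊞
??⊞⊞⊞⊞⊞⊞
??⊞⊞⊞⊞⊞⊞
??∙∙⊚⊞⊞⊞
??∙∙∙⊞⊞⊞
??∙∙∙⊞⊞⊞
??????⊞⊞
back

??????⊞⊞
??⊞⊞⊞⊞⊞⊞
??⊞⊞⊞⊞⊞⊞
??∙∙∙⊞⊞⊞
??∙∙⊚⊞⊞⊞
??∙∙∙⊞⊞⊞
??∙∙∙⊞⊞⊞
??????⊞⊞

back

??⊞⊞⊞⊞⊞⊞
??⊞⊞⊞⊞⊞⊞
??∙∙∙⊞⊞⊞
??∙∙∙⊞⊞⊞
??∙∙⊚⊞⊞⊞
??∙∙∙⊞⊞⊞
??∙∙∙⊞⊞⊞
??????⊞⊞

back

??⊞⊞⊞⊞⊞⊞
??∙∙∙⊞⊞⊞
??∙∙∙⊞⊞⊞
??∙∙∙⊞⊞⊞
??∙∙⊚⊞⊞⊞
??∙∙∙⊞⊞⊞
??⊞∙⊞⊞⊞⊞
??????⊞⊞

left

???⊞⊞⊞⊞⊞
???∙∙∙⊞⊞
??⊞∙∙∙⊞⊞
??⊞∙∙∙⊞⊞
??⊞∙⊚∙⊞⊞
??⊞∙∙∙⊞⊞
??⊞⊞∙⊞⊞⊞
???????⊞

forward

???⊞⊞⊞⊞⊞
???⊞⊞⊞⊞⊞
??⊞∙∙∙⊞⊞
??⊞∙∙∙⊞⊞
??⊞∙⊚∙⊞⊞
??⊞∙∙∙⊞⊞
??⊞∙∙∙⊞⊞
??⊞⊞∙⊞⊞⊞

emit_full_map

?⊞⊞⊞⊞
?⊞⊞⊞⊞
⊞∙∙∙⊞
⊞∙∙∙⊞
⊞∙⊚∙⊞
⊞∙∙∙⊞
⊞∙∙∙⊞
⊞⊞∙⊞⊞

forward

???????⊞
???⊞⊞⊞⊞⊞
??⊞⊞⊞⊞⊞⊞
??⊞∙∙∙⊞⊞
??⊞∙⊚∙⊞⊞
??⊞∙∙∙⊞⊞
??⊞∙∙∙⊞⊞
??⊞∙∙∙⊞⊞

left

????????
????⊞⊞⊞⊞
??⊞⊞⊞⊞⊞⊞
??⊞⊞∙∙∙⊞
??⊞⊞⊚∙∙⊞
??⊞⊞∙∙∙⊞
??⊞⊞∙∙∙⊞
???⊞∙∙∙⊞

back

????⊞⊞⊞⊞
??⊞⊞⊞⊞⊞⊞
??⊞⊞∙∙∙⊞
??⊞⊞∙∙∙⊞
??⊞⊞⊚∙∙⊞
??⊞⊞∙∙∙⊞
??⊞⊞∙∙∙⊞
???⊞⊞∙⊞⊞

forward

????????
????⊞⊞⊞⊞
??⊞⊞⊞⊞⊞⊞
??⊞⊞∙∙∙⊞
??⊞⊞⊚∙∙⊞
??⊞⊞∙∙∙⊞
??⊞⊞∙∙∙⊞
??⊞⊞∙∙∙⊞

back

????⊞⊞⊞⊞
??⊞⊞⊞⊞⊞⊞
??⊞⊞∙∙∙⊞
??⊞⊞∙∙∙⊞
??⊞⊞⊚∙∙⊞
??⊞⊞∙∙∙⊞
??⊞⊞∙∙∙⊞
???⊞⊞∙⊞⊞

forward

????????
????⊞⊞⊞⊞
??⊞⊞⊞⊞⊞⊞
??⊞⊞∙∙∙⊞
??⊞⊞⊚∙∙⊞
??⊞⊞∙∙∙⊞
??⊞⊞∙∙∙⊞
??⊞⊞∙∙∙⊞

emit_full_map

??⊞⊞⊞⊞
⊞⊞⊞⊞⊞⊞
⊞⊞∙∙∙⊞
⊞⊞⊚∙∙⊞
⊞⊞∙∙∙⊞
⊞⊞∙∙∙⊞
⊞⊞∙∙∙⊞
?⊞⊞∙⊞⊞


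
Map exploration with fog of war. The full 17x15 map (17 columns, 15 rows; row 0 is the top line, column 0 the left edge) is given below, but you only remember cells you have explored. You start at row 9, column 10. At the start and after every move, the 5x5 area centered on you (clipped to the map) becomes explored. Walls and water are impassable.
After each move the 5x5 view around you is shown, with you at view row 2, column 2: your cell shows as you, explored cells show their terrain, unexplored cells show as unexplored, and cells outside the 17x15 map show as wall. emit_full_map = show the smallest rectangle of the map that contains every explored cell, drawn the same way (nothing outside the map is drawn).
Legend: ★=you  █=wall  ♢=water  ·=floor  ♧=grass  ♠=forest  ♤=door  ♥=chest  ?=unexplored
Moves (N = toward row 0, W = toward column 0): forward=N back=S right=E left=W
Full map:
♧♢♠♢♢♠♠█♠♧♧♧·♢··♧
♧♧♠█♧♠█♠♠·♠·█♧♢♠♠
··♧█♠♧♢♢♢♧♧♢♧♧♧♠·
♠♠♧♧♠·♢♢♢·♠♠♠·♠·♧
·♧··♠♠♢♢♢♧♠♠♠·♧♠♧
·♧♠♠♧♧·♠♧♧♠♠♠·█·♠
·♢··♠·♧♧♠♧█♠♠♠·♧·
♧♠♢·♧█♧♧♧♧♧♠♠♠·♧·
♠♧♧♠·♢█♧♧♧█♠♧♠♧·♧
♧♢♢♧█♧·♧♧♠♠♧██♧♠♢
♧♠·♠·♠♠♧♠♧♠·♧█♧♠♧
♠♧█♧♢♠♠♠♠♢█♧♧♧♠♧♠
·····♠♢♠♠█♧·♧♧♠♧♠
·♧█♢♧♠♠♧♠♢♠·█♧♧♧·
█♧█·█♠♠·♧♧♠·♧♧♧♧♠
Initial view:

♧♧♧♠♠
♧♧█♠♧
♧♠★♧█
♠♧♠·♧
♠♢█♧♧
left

♧♧♧♧♠
♧♧♧█♠
♧♧★♠♧
♧♠♧♠·
♠♠♢█♧

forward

♧♠♧█♠
♧♧♧♧♠
♧♧★█♠
♧♧♠♠♧
♧♠♧♠·

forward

♠♧♧♠♠
♧♠♧█♠
♧♧★♧♠
♧♧♧█♠
♧♧♠♠♧

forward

♢♢♧♠♠
♠♧♧♠♠
♧♠★█♠
♧♧♧♧♠
♧♧♧█♠

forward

♢♢·♠♠
♢♢♧♠♠
♠♧★♠♠
♧♠♧█♠
♧♧♧♧♠

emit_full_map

♢♢·♠♠?
♢♢♧♠♠?
♠♧★♠♠?
♧♠♧█♠?
♧♧♧♧♠♠
♧♧♧█♠♧
♧♧♠♠♧█
♧♠♧♠·♧
♠♠♢█♧♧

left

♢♢♢·♠
♢♢♢♧♠
·♠★♧♠
♧♧♠♧█
♧♧♧♧♧

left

·♢♢♢·
♠♢♢♢♧
♧·★♧♧
·♧♧♠♧
█♧♧♧♧

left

♠·♢♢♢
♠♠♢♢♢
♧♧★♠♧
♠·♧♧♠
♧█♧♧♧

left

♧♠·♢♢
·♠♠♢♢
♠♧★·♠
·♠·♧♧
·♧█♧♧

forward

█♠♧♢♢
♧♠·♢♢
·♠★♢♢
♠♧♧·♠
·♠·♧♧

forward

█♧♠█♠
█♠♧♢♢
♧♠★♢♢
·♠♠♢♢
♠♧♧·♠

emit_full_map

█♧♠█♠?????
█♠♧♢♢?????
♧♠★♢♢♢·♠♠?
·♠♠♢♢♢♧♠♠?
♠♧♧·♠♧♧♠♠?
·♠·♧♧♠♧█♠?
·♧█♧♧♧♧♧♠♠
????♧♧♧█♠♧
????♧♧♠♠♧█
????♧♠♧♠·♧
????♠♠♢█♧♧

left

♠█♧♠█
♧█♠♧♢
♧♧★·♢
··♠♠♢
♠♠♧♧·

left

♧♠█♧♠
·♧█♠♧
♠♧★♠·
♧··♠♠
♧♠♠♧♧

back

·♧█♠♧
♠♧♧♠·
♧·★♠♠
♧♠♠♧♧
♢··♠·

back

♠♧♧♠·
♧··♠♠
♧♠★♧♧
♢··♠·
♠♢·♧█

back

♧··♠♠
♧♠♠♧♧
♢·★♠·
♠♢·♧█
♧♧♠·♢

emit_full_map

♧♠█♧♠█♠?????
·♧█♠♧♢♢?????
♠♧♧♠·♢♢♢·♠♠?
♧··♠♠♢♢♢♧♠♠?
♧♠♠♧♧·♠♧♧♠♠?
♢·★♠·♧♧♠♧█♠?
♠♢·♧█♧♧♧♧♧♠♠
♧♧♠·♢?♧♧♧█♠♧
??????♧♧♠♠♧█
??????♧♠♧♠·♧
??????♠♠♢█♧♧


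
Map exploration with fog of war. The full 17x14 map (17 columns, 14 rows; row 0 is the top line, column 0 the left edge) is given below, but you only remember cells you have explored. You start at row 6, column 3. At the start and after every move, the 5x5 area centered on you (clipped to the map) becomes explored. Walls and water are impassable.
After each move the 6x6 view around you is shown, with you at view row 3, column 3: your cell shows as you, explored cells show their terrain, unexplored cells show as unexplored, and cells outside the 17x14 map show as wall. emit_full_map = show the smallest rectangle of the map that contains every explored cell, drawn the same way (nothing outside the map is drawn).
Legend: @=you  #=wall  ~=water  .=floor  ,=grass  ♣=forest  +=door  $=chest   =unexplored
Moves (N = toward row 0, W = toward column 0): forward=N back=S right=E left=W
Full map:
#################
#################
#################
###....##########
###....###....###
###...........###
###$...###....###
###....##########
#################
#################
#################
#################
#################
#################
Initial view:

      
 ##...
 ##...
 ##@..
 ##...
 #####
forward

      
 ##...
 ##...
 ##@..
 ##$..
 ##...

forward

      
 #####
 ##...
 ##@..
 ##...
 ##$..

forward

      
 #####
 #####
 ##@..
 ##...
 ##...

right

      
######
######
##.@..
##....
##....

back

######
######
##....
##.@..
##....
##$...

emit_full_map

######
######
##....
##.@..
##....
##$...
##... 
##### 

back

######
##....
##....
##.@..
##$...
##....

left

 #####
 ##...
 ##...
 ##@..
 ##$..
 ##...

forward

 #####
 #####
 ##...
 ##@..
 ##...
 ##$..

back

 #####
 ##...
 ##...
 ##@..
 ##$..
 ##...

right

######
##....
##....
##.@..
##$...
##....

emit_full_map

######
######
##....
##....
##.@..
##$...
##....
##### 

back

##....
##....
##....
##$@..
##....
######

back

##....
##....
##$...
##.@..
######
 #####

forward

##....
##....
##....
##$@..
##....
######

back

##....
##....
##$...
##.@..
######
 #####

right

#.... 
#.....
#$...#
#..@.#
######
######

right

....  
......
$...##
...@##
######
######

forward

....  
....##
......
$..@##
....##
######

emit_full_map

######  
######  
##....  
##....##
##......
##$..@##
##....##
########
 #######


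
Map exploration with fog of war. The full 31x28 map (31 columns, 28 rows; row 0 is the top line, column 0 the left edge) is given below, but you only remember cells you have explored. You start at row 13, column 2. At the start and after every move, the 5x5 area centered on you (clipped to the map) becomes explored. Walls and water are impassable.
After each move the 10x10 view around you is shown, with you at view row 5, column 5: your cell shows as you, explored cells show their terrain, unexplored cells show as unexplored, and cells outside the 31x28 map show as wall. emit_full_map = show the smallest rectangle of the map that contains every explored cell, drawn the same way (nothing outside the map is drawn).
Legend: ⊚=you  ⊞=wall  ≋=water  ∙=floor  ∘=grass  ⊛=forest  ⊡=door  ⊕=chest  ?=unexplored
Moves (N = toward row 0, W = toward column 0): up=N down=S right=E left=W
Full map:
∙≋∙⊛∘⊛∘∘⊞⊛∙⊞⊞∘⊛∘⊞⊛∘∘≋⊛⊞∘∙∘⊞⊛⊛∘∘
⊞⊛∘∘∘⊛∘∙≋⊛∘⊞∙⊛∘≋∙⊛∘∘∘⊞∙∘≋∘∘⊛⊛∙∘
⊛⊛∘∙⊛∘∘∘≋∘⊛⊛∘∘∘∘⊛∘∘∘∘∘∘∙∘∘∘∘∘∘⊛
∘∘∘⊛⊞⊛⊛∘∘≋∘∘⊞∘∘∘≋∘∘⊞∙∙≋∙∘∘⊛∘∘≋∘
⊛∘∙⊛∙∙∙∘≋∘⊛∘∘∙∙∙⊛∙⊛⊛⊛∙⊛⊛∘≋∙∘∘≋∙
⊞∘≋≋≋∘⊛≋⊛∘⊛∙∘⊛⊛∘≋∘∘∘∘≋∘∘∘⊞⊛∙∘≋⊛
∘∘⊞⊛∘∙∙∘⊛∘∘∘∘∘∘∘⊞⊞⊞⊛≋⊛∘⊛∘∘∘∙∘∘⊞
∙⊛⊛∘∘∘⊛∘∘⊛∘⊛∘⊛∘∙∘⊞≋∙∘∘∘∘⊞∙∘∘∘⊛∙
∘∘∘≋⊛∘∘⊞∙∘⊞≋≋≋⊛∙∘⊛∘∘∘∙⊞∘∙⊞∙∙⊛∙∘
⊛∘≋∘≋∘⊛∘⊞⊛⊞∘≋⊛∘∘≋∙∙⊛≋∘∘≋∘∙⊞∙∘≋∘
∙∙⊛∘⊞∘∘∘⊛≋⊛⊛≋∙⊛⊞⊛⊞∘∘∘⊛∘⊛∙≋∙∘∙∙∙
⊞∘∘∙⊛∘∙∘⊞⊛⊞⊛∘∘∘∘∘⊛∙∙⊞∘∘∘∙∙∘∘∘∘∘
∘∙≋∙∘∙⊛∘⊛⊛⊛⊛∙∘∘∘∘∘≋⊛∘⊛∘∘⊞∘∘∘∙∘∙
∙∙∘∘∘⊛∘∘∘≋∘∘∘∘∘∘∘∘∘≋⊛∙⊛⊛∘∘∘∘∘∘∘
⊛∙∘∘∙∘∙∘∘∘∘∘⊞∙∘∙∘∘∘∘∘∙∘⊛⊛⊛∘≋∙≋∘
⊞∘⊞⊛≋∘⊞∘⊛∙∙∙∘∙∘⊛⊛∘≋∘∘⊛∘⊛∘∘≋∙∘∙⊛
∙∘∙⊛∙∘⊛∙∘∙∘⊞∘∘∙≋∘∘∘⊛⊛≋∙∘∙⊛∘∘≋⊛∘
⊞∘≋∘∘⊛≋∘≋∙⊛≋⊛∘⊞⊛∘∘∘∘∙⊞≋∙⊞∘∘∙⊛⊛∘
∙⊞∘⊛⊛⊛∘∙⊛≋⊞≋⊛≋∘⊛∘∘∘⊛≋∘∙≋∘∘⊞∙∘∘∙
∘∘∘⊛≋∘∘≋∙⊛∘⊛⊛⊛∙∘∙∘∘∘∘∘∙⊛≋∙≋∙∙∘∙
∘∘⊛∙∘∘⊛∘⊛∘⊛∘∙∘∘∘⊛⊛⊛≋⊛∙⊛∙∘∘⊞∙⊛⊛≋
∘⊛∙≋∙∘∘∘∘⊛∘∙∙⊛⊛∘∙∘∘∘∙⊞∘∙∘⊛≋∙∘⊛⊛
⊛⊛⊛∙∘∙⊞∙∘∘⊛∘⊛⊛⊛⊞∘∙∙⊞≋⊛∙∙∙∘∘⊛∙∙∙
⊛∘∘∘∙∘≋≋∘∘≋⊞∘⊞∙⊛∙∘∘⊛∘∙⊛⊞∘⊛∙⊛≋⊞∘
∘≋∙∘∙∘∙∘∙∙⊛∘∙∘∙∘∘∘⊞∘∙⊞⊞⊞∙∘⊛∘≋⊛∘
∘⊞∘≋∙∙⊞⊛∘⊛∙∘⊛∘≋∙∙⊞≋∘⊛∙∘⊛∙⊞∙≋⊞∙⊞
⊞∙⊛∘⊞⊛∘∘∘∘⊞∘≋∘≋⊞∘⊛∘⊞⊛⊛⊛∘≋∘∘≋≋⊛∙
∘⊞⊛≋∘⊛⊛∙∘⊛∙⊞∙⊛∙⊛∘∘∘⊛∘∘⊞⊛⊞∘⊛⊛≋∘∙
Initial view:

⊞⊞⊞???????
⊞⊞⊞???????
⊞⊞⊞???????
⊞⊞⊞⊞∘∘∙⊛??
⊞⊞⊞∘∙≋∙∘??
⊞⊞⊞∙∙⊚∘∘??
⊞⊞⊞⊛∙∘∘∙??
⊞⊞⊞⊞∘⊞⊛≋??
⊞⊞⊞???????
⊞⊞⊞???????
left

⊞⊞⊞⊞??????
⊞⊞⊞⊞??????
⊞⊞⊞⊞??????
⊞⊞⊞⊞⊞∘∘∙⊛?
⊞⊞⊞⊞∘∙≋∙∘?
⊞⊞⊞⊞∙⊚∘∘∘?
⊞⊞⊞⊞⊛∙∘∘∙?
⊞⊞⊞⊞⊞∘⊞⊛≋?
⊞⊞⊞⊞??????
⊞⊞⊞⊞??????

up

⊞⊞⊞⊞??????
⊞⊞⊞⊞??????
⊞⊞⊞⊞??????
⊞⊞⊞⊞∙∙⊛∘??
⊞⊞⊞⊞⊞∘∘∙⊛?
⊞⊞⊞⊞∘⊚≋∙∘?
⊞⊞⊞⊞∙∙∘∘∘?
⊞⊞⊞⊞⊛∙∘∘∙?
⊞⊞⊞⊞⊞∘⊞⊛≋?
⊞⊞⊞⊞??????

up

⊞⊞⊞⊞??????
⊞⊞⊞⊞??????
⊞⊞⊞⊞??????
⊞⊞⊞⊞⊛∘≋∘??
⊞⊞⊞⊞∙∙⊛∘??
⊞⊞⊞⊞⊞⊚∘∙⊛?
⊞⊞⊞⊞∘∙≋∙∘?
⊞⊞⊞⊞∙∙∘∘∘?
⊞⊞⊞⊞⊛∙∘∘∙?
⊞⊞⊞⊞⊞∘⊞⊛≋?

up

⊞⊞⊞⊞??????
⊞⊞⊞⊞??????
⊞⊞⊞⊞??????
⊞⊞⊞⊞∘∘∘≋??
⊞⊞⊞⊞⊛∘≋∘??
⊞⊞⊞⊞∙⊚⊛∘??
⊞⊞⊞⊞⊞∘∘∙⊛?
⊞⊞⊞⊞∘∙≋∙∘?
⊞⊞⊞⊞∙∙∘∘∘?
⊞⊞⊞⊞⊛∙∘∘∙?

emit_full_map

∘∘∘≋?
⊛∘≋∘?
∙⊚⊛∘?
⊞∘∘∙⊛
∘∙≋∙∘
∙∙∘∘∘
⊛∙∘∘∙
⊞∘⊞⊛≋

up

⊞⊞⊞⊞??????
⊞⊞⊞⊞??????
⊞⊞⊞⊞??????
⊞⊞⊞⊞∙⊛⊛∘??
⊞⊞⊞⊞∘∘∘≋??
⊞⊞⊞⊞⊛⊚≋∘??
⊞⊞⊞⊞∙∙⊛∘??
⊞⊞⊞⊞⊞∘∘∙⊛?
⊞⊞⊞⊞∘∙≋∙∘?
⊞⊞⊞⊞∙∙∘∘∘?

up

⊞⊞⊞⊞??????
⊞⊞⊞⊞??????
⊞⊞⊞⊞??????
⊞⊞⊞⊞∘∘⊞⊛??
⊞⊞⊞⊞∙⊛⊛∘??
⊞⊞⊞⊞∘⊚∘≋??
⊞⊞⊞⊞⊛∘≋∘??
⊞⊞⊞⊞∙∙⊛∘??
⊞⊞⊞⊞⊞∘∘∙⊛?
⊞⊞⊞⊞∘∙≋∙∘?

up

⊞⊞⊞⊞??????
⊞⊞⊞⊞??????
⊞⊞⊞⊞??????
⊞⊞⊞⊞⊞∘≋≋??
⊞⊞⊞⊞∘∘⊞⊛??
⊞⊞⊞⊞∙⊚⊛∘??
⊞⊞⊞⊞∘∘∘≋??
⊞⊞⊞⊞⊛∘≋∘??
⊞⊞⊞⊞∙∙⊛∘??
⊞⊞⊞⊞⊞∘∘∙⊛?

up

⊞⊞⊞⊞??????
⊞⊞⊞⊞??????
⊞⊞⊞⊞??????
⊞⊞⊞⊞⊛∘∙⊛??
⊞⊞⊞⊞⊞∘≋≋??
⊞⊞⊞⊞∘⊚⊞⊛??
⊞⊞⊞⊞∙⊛⊛∘??
⊞⊞⊞⊞∘∘∘≋??
⊞⊞⊞⊞⊛∘≋∘??
⊞⊞⊞⊞∙∙⊛∘??

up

⊞⊞⊞⊞??????
⊞⊞⊞⊞??????
⊞⊞⊞⊞??????
⊞⊞⊞⊞∘∘∘⊛??
⊞⊞⊞⊞⊛∘∙⊛??
⊞⊞⊞⊞⊞⊚≋≋??
⊞⊞⊞⊞∘∘⊞⊛??
⊞⊞⊞⊞∙⊛⊛∘??
⊞⊞⊞⊞∘∘∘≋??
⊞⊞⊞⊞⊛∘≋∘??

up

⊞⊞⊞⊞⊞⊞⊞⊞⊞⊞
⊞⊞⊞⊞??????
⊞⊞⊞⊞??????
⊞⊞⊞⊞⊛⊛∘∙??
⊞⊞⊞⊞∘∘∘⊛??
⊞⊞⊞⊞⊛⊚∙⊛??
⊞⊞⊞⊞⊞∘≋≋??
⊞⊞⊞⊞∘∘⊞⊛??
⊞⊞⊞⊞∙⊛⊛∘??
⊞⊞⊞⊞∘∘∘≋??

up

⊞⊞⊞⊞⊞⊞⊞⊞⊞⊞
⊞⊞⊞⊞⊞⊞⊞⊞⊞⊞
⊞⊞⊞⊞??????
⊞⊞⊞⊞⊞⊛∘∘??
⊞⊞⊞⊞⊛⊛∘∙??
⊞⊞⊞⊞∘⊚∘⊛??
⊞⊞⊞⊞⊛∘∙⊛??
⊞⊞⊞⊞⊞∘≋≋??
⊞⊞⊞⊞∘∘⊞⊛??
⊞⊞⊞⊞∙⊛⊛∘??

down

⊞⊞⊞⊞⊞⊞⊞⊞⊞⊞
⊞⊞⊞⊞??????
⊞⊞⊞⊞⊞⊛∘∘??
⊞⊞⊞⊞⊛⊛∘∙??
⊞⊞⊞⊞∘∘∘⊛??
⊞⊞⊞⊞⊛⊚∙⊛??
⊞⊞⊞⊞⊞∘≋≋??
⊞⊞⊞⊞∘∘⊞⊛??
⊞⊞⊞⊞∙⊛⊛∘??
⊞⊞⊞⊞∘∘∘≋??

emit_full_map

⊞⊛∘∘?
⊛⊛∘∙?
∘∘∘⊛?
⊛⊚∙⊛?
⊞∘≋≋?
∘∘⊞⊛?
∙⊛⊛∘?
∘∘∘≋?
⊛∘≋∘?
∙∙⊛∘?
⊞∘∘∙⊛
∘∙≋∙∘
∙∙∘∘∘
⊛∙∘∘∙
⊞∘⊞⊛≋

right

⊞⊞⊞⊞⊞⊞⊞⊞⊞⊞
⊞⊞⊞???????
⊞⊞⊞⊞⊛∘∘???
⊞⊞⊞⊛⊛∘∙⊛??
⊞⊞⊞∘∘∘⊛⊞??
⊞⊞⊞⊛∘⊚⊛∙??
⊞⊞⊞⊞∘≋≋≋??
⊞⊞⊞∘∘⊞⊛∘??
⊞⊞⊞∙⊛⊛∘???
⊞⊞⊞∘∘∘≋???

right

⊞⊞⊞⊞⊞⊞⊞⊞⊞⊞
⊞⊞????????
⊞⊞⊞⊛∘∘????
⊞⊞⊛⊛∘∙⊛∘??
⊞⊞∘∘∘⊛⊞⊛??
⊞⊞⊛∘∙⊚∙∙??
⊞⊞⊞∘≋≋≋∘??
⊞⊞∘∘⊞⊛∘∙??
⊞⊞∙⊛⊛∘????
⊞⊞∘∘∘≋????

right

⊞⊞⊞⊞⊞⊞⊞⊞⊞⊞
⊞?????????
⊞⊞⊛∘∘?????
⊞⊛⊛∘∙⊛∘∘??
⊞∘∘∘⊛⊞⊛⊛??
⊞⊛∘∙⊛⊚∙∙??
⊞⊞∘≋≋≋∘⊛??
⊞∘∘⊞⊛∘∙∙??
⊞∙⊛⊛∘?????
⊞∘∘∘≋?????

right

⊞⊞⊞⊞⊞⊞⊞⊞⊞⊞
??????????
⊞⊛∘∘??????
⊛⊛∘∙⊛∘∘∘??
∘∘∘⊛⊞⊛⊛∘??
⊛∘∙⊛∙⊚∙∘??
⊞∘≋≋≋∘⊛≋??
∘∘⊞⊛∘∙∙∘??
∙⊛⊛∘??????
∘∘∘≋??????

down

??????????
⊞⊛∘∘??????
⊛⊛∘∙⊛∘∘∘??
∘∘∘⊛⊞⊛⊛∘??
⊛∘∙⊛∙∙∙∘??
⊞∘≋≋≋⊚⊛≋??
∘∘⊞⊛∘∙∙∘??
∙⊛⊛∘∘∘⊛∘??
∘∘∘≋??????
⊛∘≋∘??????

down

⊞⊛∘∘??????
⊛⊛∘∙⊛∘∘∘??
∘∘∘⊛⊞⊛⊛∘??
⊛∘∙⊛∙∙∙∘??
⊞∘≋≋≋∘⊛≋??
∘∘⊞⊛∘⊚∙∘??
∙⊛⊛∘∘∘⊛∘??
∘∘∘≋⊛∘∘⊞??
⊛∘≋∘??????
∙∙⊛∘??????

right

⊛∘∘???????
⊛∘∙⊛∘∘∘???
∘∘⊛⊞⊛⊛∘???
∘∙⊛∙∙∙∘≋??
∘≋≋≋∘⊛≋⊛??
∘⊞⊛∘∙⊚∘⊛??
⊛⊛∘∘∘⊛∘∘??
∘∘≋⊛∘∘⊞∙??
∘≋∘???????
∙⊛∘???????

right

∘∘????????
∘∙⊛∘∘∘????
∘⊛⊞⊛⊛∘????
∙⊛∙∙∙∘≋∘??
≋≋≋∘⊛≋⊛∘??
⊞⊛∘∙∙⊚⊛∘??
⊛∘∘∘⊛∘∘⊛??
∘≋⊛∘∘⊞∙∘??
≋∘????????
⊛∘????????

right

∘?????????
∙⊛∘∘∘?????
⊛⊞⊛⊛∘?????
⊛∙∙∙∘≋∘⊛??
≋≋∘⊛≋⊛∘⊛??
⊛∘∙∙∘⊚∘∘??
∘∘∘⊛∘∘⊛∘??
≋⊛∘∘⊞∙∘⊞??
∘?????????
∘?????????

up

??????????
∘?????????
∙⊛∘∘∘?????
⊛⊞⊛⊛∘∘≋∘??
⊛∙∙∙∘≋∘⊛??
≋≋∘⊛≋⊚∘⊛??
⊛∘∙∙∘⊛∘∘??
∘∘∘⊛∘∘⊛∘??
≋⊛∘∘⊞∙∘⊞??
∘?????????

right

??????????
??????????
⊛∘∘∘??????
⊞⊛⊛∘∘≋∘∘??
∙∙∙∘≋∘⊛∘??
≋∘⊛≋⊛⊚⊛∙??
∘∙∙∘⊛∘∘∘??
∘∘⊛∘∘⊛∘⊛??
⊛∘∘⊞∙∘⊞???
??????????

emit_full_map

⊞⊛∘∘????????
⊛⊛∘∙⊛∘∘∘????
∘∘∘⊛⊞⊛⊛∘∘≋∘∘
⊛∘∙⊛∙∙∙∘≋∘⊛∘
⊞∘≋≋≋∘⊛≋⊛⊚⊛∙
∘∘⊞⊛∘∙∙∘⊛∘∘∘
∙⊛⊛∘∘∘⊛∘∘⊛∘⊛
∘∘∘≋⊛∘∘⊞∙∘⊞?
⊛∘≋∘????????
∙∙⊛∘????????
⊞∘∘∙⊛???????
∘∙≋∙∘???????
∙∙∘∘∘???????
⊛∙∘∘∙???????
⊞∘⊞⊛≋???????

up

⊞⊞⊞⊞⊞⊞⊞⊞⊞⊞
??????????
??????????
⊛∘∘∘≋∘⊛⊛??
⊞⊛⊛∘∘≋∘∘??
∙∙∙∘≋⊚⊛∘??
≋∘⊛≋⊛∘⊛∙??
∘∙∙∘⊛∘∘∘??
∘∘⊛∘∘⊛∘⊛??
⊛∘∘⊞∙∘⊞???

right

⊞⊞⊞⊞⊞⊞⊞⊞⊞⊞
??????????
??????????
∘∘∘≋∘⊛⊛∘??
⊛⊛∘∘≋∘∘⊞??
∙∙∘≋∘⊚∘∘??
∘⊛≋⊛∘⊛∙∘??
∙∙∘⊛∘∘∘∘??
∘⊛∘∘⊛∘⊛???
∘∘⊞∙∘⊞????

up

⊞⊞⊞⊞⊞⊞⊞⊞⊞⊞
⊞⊞⊞⊞⊞⊞⊞⊞⊞⊞
??????????
???≋⊛∘⊞∙??
∘∘∘≋∘⊛⊛∘??
⊛⊛∘∘≋⊚∘⊞??
∙∙∘≋∘⊛∘∘??
∘⊛≋⊛∘⊛∙∘??
∙∙∘⊛∘∘∘∘??
∘⊛∘∘⊛∘⊛???

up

⊞⊞⊞⊞⊞⊞⊞⊞⊞⊞
⊞⊞⊞⊞⊞⊞⊞⊞⊞⊞
⊞⊞⊞⊞⊞⊞⊞⊞⊞⊞
???⊞⊛∙⊞⊞??
???≋⊛∘⊞∙??
∘∘∘≋∘⊚⊛∘??
⊛⊛∘∘≋∘∘⊞??
∙∙∘≋∘⊛∘∘??
∘⊛≋⊛∘⊛∙∘??
∙∙∘⊛∘∘∘∘??

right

⊞⊞⊞⊞⊞⊞⊞⊞⊞⊞
⊞⊞⊞⊞⊞⊞⊞⊞⊞⊞
⊞⊞⊞⊞⊞⊞⊞⊞⊞⊞
??⊞⊛∙⊞⊞∘??
??≋⊛∘⊞∙⊛??
∘∘≋∘⊛⊚∘∘??
⊛∘∘≋∘∘⊞∘??
∙∘≋∘⊛∘∘∙??
⊛≋⊛∘⊛∙∘???
∙∘⊛∘∘∘∘???

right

⊞⊞⊞⊞⊞⊞⊞⊞⊞⊞
⊞⊞⊞⊞⊞⊞⊞⊞⊞⊞
⊞⊞⊞⊞⊞⊞⊞⊞⊞⊞
?⊞⊛∙⊞⊞∘⊛??
?≋⊛∘⊞∙⊛∘??
∘≋∘⊛⊛⊚∘∘??
∘∘≋∘∘⊞∘∘??
∘≋∘⊛∘∘∙∙??
≋⊛∘⊛∙∘????
∘⊛∘∘∘∘????

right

⊞⊞⊞⊞⊞⊞⊞⊞⊞⊞
⊞⊞⊞⊞⊞⊞⊞⊞⊞⊞
⊞⊞⊞⊞⊞⊞⊞⊞⊞⊞
⊞⊛∙⊞⊞∘⊛∘??
≋⊛∘⊞∙⊛∘≋??
≋∘⊛⊛∘⊚∘∘??
∘≋∘∘⊞∘∘∘??
≋∘⊛∘∘∙∙∙??
⊛∘⊛∙∘?????
⊛∘∘∘∘?????

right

⊞⊞⊞⊞⊞⊞⊞⊞⊞⊞
⊞⊞⊞⊞⊞⊞⊞⊞⊞⊞
⊞⊞⊞⊞⊞⊞⊞⊞⊞⊞
⊛∙⊞⊞∘⊛∘⊞??
⊛∘⊞∙⊛∘≋∙??
∘⊛⊛∘∘⊚∘⊛??
≋∘∘⊞∘∘∘≋??
∘⊛∘∘∙∙∙⊛??
∘⊛∙∘??????
∘∘∘∘??????

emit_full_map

????????⊞⊛∙⊞⊞∘⊛∘⊞
⊞⊛∘∘????≋⊛∘⊞∙⊛∘≋∙
⊛⊛∘∙⊛∘∘∘≋∘⊛⊛∘∘⊚∘⊛
∘∘∘⊛⊞⊛⊛∘∘≋∘∘⊞∘∘∘≋
⊛∘∙⊛∙∙∙∘≋∘⊛∘∘∙∙∙⊛
⊞∘≋≋≋∘⊛≋⊛∘⊛∙∘????
∘∘⊞⊛∘∙∙∘⊛∘∘∘∘????
∙⊛⊛∘∘∘⊛∘∘⊛∘⊛?????
∘∘∘≋⊛∘∘⊞∙∘⊞??????
⊛∘≋∘?????????????
∙∙⊛∘?????????????
⊞∘∘∙⊛????????????
∘∙≋∙∘????????????
∙∙∘∘∘????????????
⊛∙∘∘∙????????????
⊞∘⊞⊛≋????????????

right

⊞⊞⊞⊞⊞⊞⊞⊞⊞⊞
⊞⊞⊞⊞⊞⊞⊞⊞⊞⊞
⊞⊞⊞⊞⊞⊞⊞⊞⊞⊞
∙⊞⊞∘⊛∘⊞⊛??
∘⊞∙⊛∘≋∙⊛??
⊛⊛∘∘∘⊚⊛∘??
∘∘⊞∘∘∘≋∘??
⊛∘∘∙∙∙⊛∙??
⊛∙∘???????
∘∘∘???????

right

⊞⊞⊞⊞⊞⊞⊞⊞⊞⊞
⊞⊞⊞⊞⊞⊞⊞⊞⊞⊞
⊞⊞⊞⊞⊞⊞⊞⊞⊞⊞
⊞⊞∘⊛∘⊞⊛∘??
⊞∙⊛∘≋∙⊛∘??
⊛∘∘∘∘⊚∘∘??
∘⊞∘∘∘≋∘∘??
∘∘∙∙∙⊛∙⊛??
∙∘????????
∘∘????????

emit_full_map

????????⊞⊛∙⊞⊞∘⊛∘⊞⊛∘
⊞⊛∘∘????≋⊛∘⊞∙⊛∘≋∙⊛∘
⊛⊛∘∙⊛∘∘∘≋∘⊛⊛∘∘∘∘⊚∘∘
∘∘∘⊛⊞⊛⊛∘∘≋∘∘⊞∘∘∘≋∘∘
⊛∘∙⊛∙∙∙∘≋∘⊛∘∘∙∙∙⊛∙⊛
⊞∘≋≋≋∘⊛≋⊛∘⊛∙∘??????
∘∘⊞⊛∘∙∙∘⊛∘∘∘∘??????
∙⊛⊛∘∘∘⊛∘∘⊛∘⊛???????
∘∘∘≋⊛∘∘⊞∙∘⊞????????
⊛∘≋∘???????????????
∙∙⊛∘???????????????
⊞∘∘∙⊛??????????????
∘∙≋∙∘??????????????
∙∙∘∘∘??????????????
⊛∙∘∘∙??????????????
⊞∘⊞⊛≋??????????????


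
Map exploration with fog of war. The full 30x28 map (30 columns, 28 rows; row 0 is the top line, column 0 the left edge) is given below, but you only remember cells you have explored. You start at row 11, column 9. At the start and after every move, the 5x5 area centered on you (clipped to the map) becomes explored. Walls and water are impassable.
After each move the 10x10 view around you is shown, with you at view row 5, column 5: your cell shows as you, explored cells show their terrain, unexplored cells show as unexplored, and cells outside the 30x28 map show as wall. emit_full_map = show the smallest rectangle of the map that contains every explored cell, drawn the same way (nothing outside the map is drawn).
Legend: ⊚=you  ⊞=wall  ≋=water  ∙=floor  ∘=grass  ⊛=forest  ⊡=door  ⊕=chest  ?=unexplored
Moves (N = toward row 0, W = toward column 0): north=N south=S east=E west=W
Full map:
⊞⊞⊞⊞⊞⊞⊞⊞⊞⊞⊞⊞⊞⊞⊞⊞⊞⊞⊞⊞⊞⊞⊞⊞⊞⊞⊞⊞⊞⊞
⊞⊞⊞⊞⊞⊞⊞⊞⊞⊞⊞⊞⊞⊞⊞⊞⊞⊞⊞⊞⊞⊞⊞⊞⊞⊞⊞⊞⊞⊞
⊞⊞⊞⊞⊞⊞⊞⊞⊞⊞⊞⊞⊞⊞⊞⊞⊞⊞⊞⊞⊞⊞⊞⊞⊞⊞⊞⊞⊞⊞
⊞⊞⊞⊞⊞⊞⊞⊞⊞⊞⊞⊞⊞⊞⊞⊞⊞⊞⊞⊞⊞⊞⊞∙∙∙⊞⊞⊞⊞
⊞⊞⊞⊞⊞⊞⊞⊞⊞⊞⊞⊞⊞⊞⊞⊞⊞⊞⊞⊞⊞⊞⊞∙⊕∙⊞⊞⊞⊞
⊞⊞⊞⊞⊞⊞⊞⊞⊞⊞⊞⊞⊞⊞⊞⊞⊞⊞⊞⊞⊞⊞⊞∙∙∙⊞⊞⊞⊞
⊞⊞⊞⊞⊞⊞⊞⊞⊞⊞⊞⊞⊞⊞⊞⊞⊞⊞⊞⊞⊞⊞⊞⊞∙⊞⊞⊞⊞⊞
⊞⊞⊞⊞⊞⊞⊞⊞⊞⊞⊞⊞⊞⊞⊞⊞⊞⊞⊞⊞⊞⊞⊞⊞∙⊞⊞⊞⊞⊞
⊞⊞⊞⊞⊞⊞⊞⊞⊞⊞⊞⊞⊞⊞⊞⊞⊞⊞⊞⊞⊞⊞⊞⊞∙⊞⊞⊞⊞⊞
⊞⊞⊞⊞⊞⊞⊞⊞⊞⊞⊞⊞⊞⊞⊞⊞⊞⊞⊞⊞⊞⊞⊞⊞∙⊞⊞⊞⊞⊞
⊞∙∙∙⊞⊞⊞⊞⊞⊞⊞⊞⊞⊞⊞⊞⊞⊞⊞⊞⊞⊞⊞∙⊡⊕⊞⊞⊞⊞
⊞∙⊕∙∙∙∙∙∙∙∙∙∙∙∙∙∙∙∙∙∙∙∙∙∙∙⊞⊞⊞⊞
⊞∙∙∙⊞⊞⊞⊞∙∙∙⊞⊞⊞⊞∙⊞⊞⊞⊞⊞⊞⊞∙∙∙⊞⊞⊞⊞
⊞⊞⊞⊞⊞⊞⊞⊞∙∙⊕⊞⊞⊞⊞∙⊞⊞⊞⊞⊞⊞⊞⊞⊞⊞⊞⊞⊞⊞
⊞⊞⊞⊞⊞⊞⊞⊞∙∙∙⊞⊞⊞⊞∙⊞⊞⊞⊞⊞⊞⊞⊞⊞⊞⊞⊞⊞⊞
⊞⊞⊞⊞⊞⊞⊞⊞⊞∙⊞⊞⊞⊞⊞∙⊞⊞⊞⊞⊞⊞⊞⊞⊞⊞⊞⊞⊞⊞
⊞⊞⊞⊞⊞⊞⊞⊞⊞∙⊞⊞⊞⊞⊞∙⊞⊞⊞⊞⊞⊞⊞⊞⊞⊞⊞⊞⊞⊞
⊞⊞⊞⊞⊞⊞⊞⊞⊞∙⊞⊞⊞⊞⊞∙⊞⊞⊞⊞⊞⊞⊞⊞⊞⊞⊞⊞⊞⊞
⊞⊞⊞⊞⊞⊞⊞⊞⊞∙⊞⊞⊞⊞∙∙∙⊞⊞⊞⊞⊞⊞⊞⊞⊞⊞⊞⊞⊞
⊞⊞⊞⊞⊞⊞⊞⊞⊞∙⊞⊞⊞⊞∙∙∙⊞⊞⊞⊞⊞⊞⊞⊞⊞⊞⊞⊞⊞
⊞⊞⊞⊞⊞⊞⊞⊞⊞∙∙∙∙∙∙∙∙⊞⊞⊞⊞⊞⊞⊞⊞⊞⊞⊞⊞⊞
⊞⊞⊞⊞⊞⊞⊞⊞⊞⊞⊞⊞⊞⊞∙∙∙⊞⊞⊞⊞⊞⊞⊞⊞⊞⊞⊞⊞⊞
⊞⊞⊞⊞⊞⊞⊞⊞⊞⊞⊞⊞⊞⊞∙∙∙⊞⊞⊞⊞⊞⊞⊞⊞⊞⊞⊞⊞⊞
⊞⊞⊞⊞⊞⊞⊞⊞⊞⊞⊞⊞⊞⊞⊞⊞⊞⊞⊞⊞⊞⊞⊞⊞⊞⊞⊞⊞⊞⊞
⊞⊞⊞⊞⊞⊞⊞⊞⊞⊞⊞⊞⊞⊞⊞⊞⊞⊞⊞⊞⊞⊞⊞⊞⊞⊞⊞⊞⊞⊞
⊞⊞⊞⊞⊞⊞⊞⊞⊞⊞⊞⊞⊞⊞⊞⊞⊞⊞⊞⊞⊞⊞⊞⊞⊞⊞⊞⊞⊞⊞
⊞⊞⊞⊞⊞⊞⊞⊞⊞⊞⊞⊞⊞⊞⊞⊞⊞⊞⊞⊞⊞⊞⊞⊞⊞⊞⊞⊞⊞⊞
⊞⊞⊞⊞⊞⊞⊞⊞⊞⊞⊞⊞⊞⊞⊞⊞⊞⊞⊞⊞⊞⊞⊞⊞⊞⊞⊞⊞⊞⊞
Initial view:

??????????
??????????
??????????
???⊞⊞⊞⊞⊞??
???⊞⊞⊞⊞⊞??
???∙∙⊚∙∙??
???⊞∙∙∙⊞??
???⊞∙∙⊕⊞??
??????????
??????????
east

??????????
??????????
??????????
??⊞⊞⊞⊞⊞⊞??
??⊞⊞⊞⊞⊞⊞??
??∙∙∙⊚∙∙??
??⊞∙∙∙⊞⊞??
??⊞∙∙⊕⊞⊞??
??????????
??????????

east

??????????
??????????
??????????
?⊞⊞⊞⊞⊞⊞⊞??
?⊞⊞⊞⊞⊞⊞⊞??
?∙∙∙∙⊚∙∙??
?⊞∙∙∙⊞⊞⊞??
?⊞∙∙⊕⊞⊞⊞??
??????????
??????????

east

??????????
??????????
??????????
⊞⊞⊞⊞⊞⊞⊞⊞??
⊞⊞⊞⊞⊞⊞⊞⊞??
∙∙∙∙∙⊚∙∙??
⊞∙∙∙⊞⊞⊞⊞??
⊞∙∙⊕⊞⊞⊞⊞??
??????????
??????????

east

??????????
??????????
??????????
⊞⊞⊞⊞⊞⊞⊞⊞??
⊞⊞⊞⊞⊞⊞⊞⊞??
∙∙∙∙∙⊚∙∙??
∙∙∙⊞⊞⊞⊞∙??
∙∙⊕⊞⊞⊞⊞∙??
??????????
??????????

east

??????????
??????????
??????????
⊞⊞⊞⊞⊞⊞⊞⊞??
⊞⊞⊞⊞⊞⊞⊞⊞??
∙∙∙∙∙⊚∙∙??
∙∙⊞⊞⊞⊞∙⊞??
∙⊕⊞⊞⊞⊞∙⊞??
??????????
??????????

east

??????????
??????????
??????????
⊞⊞⊞⊞⊞⊞⊞⊞??
⊞⊞⊞⊞⊞⊞⊞⊞??
∙∙∙∙∙⊚∙∙??
∙⊞⊞⊞⊞∙⊞⊞??
⊕⊞⊞⊞⊞∙⊞⊞??
??????????
??????????

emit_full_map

⊞⊞⊞⊞⊞⊞⊞⊞⊞⊞⊞
⊞⊞⊞⊞⊞⊞⊞⊞⊞⊞⊞
∙∙∙∙∙∙∙∙⊚∙∙
⊞∙∙∙⊞⊞⊞⊞∙⊞⊞
⊞∙∙⊕⊞⊞⊞⊞∙⊞⊞

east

??????????
??????????
??????????
⊞⊞⊞⊞⊞⊞⊞⊞??
⊞⊞⊞⊞⊞⊞⊞⊞??
∙∙∙∙∙⊚∙∙??
⊞⊞⊞⊞∙⊞⊞⊞??
⊞⊞⊞⊞∙⊞⊞⊞??
??????????
??????????

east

??????????
??????????
??????????
⊞⊞⊞⊞⊞⊞⊞⊞??
⊞⊞⊞⊞⊞⊞⊞⊞??
∙∙∙∙∙⊚∙∙??
⊞⊞⊞∙⊞⊞⊞⊞??
⊞⊞⊞∙⊞⊞⊞⊞??
??????????
??????????

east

??????????
??????????
??????????
⊞⊞⊞⊞⊞⊞⊞⊞??
⊞⊞⊞⊞⊞⊞⊞⊞??
∙∙∙∙∙⊚∙∙??
⊞⊞∙⊞⊞⊞⊞⊞??
⊞⊞∙⊞⊞⊞⊞⊞??
??????????
??????????

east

??????????
??????????
??????????
⊞⊞⊞⊞⊞⊞⊞⊞??
⊞⊞⊞⊞⊞⊞⊞⊞??
∙∙∙∙∙⊚∙∙??
⊞∙⊞⊞⊞⊞⊞⊞??
⊞∙⊞⊞⊞⊞⊞⊞??
??????????
??????????

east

??????????
??????????
??????????
⊞⊞⊞⊞⊞⊞⊞⊞??
⊞⊞⊞⊞⊞⊞⊞⊞??
∙∙∙∙∙⊚∙∙??
∙⊞⊞⊞⊞⊞⊞⊞??
∙⊞⊞⊞⊞⊞⊞⊞??
??????????
??????????

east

??????????
??????????
??????????
⊞⊞⊞⊞⊞⊞⊞⊞??
⊞⊞⊞⊞⊞⊞⊞∙??
∙∙∙∙∙⊚∙∙??
⊞⊞⊞⊞⊞⊞⊞∙??
⊞⊞⊞⊞⊞⊞⊞⊞??
??????????
??????????

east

??????????
??????????
??????????
⊞⊞⊞⊞⊞⊞⊞∙??
⊞⊞⊞⊞⊞⊞∙⊡??
∙∙∙∙∙⊚∙∙??
⊞⊞⊞⊞⊞⊞∙∙??
⊞⊞⊞⊞⊞⊞⊞⊞??
??????????
??????????

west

??????????
??????????
??????????
⊞⊞⊞⊞⊞⊞⊞⊞∙?
⊞⊞⊞⊞⊞⊞⊞∙⊡?
∙∙∙∙∙⊚∙∙∙?
⊞⊞⊞⊞⊞⊞⊞∙∙?
⊞⊞⊞⊞⊞⊞⊞⊞⊞?
??????????
??????????

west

??????????
??????????
??????????
⊞⊞⊞⊞⊞⊞⊞⊞⊞∙
⊞⊞⊞⊞⊞⊞⊞⊞∙⊡
∙∙∙∙∙⊚∙∙∙∙
∙⊞⊞⊞⊞⊞⊞⊞∙∙
∙⊞⊞⊞⊞⊞⊞⊞⊞⊞
??????????
??????????

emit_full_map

⊞⊞⊞⊞⊞⊞⊞⊞⊞⊞⊞⊞⊞⊞⊞⊞⊞∙
⊞⊞⊞⊞⊞⊞⊞⊞⊞⊞⊞⊞⊞⊞⊞⊞∙⊡
∙∙∙∙∙∙∙∙∙∙∙∙∙⊚∙∙∙∙
⊞∙∙∙⊞⊞⊞⊞∙⊞⊞⊞⊞⊞⊞⊞∙∙
⊞∙∙⊕⊞⊞⊞⊞∙⊞⊞⊞⊞⊞⊞⊞⊞⊞

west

??????????
??????????
??????????
⊞⊞⊞⊞⊞⊞⊞⊞⊞⊞
⊞⊞⊞⊞⊞⊞⊞⊞⊞∙
∙∙∙∙∙⊚∙∙∙∙
⊞∙⊞⊞⊞⊞⊞⊞⊞∙
⊞∙⊞⊞⊞⊞⊞⊞⊞⊞
??????????
??????????

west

??????????
??????????
??????????
⊞⊞⊞⊞⊞⊞⊞⊞⊞⊞
⊞⊞⊞⊞⊞⊞⊞⊞⊞⊞
∙∙∙∙∙⊚∙∙∙∙
⊞⊞∙⊞⊞⊞⊞⊞⊞⊞
⊞⊞∙⊞⊞⊞⊞⊞⊞⊞
??????????
??????????

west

??????????
??????????
??????????
⊞⊞⊞⊞⊞⊞⊞⊞⊞⊞
⊞⊞⊞⊞⊞⊞⊞⊞⊞⊞
∙∙∙∙∙⊚∙∙∙∙
⊞⊞⊞∙⊞⊞⊞⊞⊞⊞
⊞⊞⊞∙⊞⊞⊞⊞⊞⊞
??????????
??????????

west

??????????
??????????
??????????
⊞⊞⊞⊞⊞⊞⊞⊞⊞⊞
⊞⊞⊞⊞⊞⊞⊞⊞⊞⊞
∙∙∙∙∙⊚∙∙∙∙
⊞⊞⊞⊞∙⊞⊞⊞⊞⊞
⊞⊞⊞⊞∙⊞⊞⊞⊞⊞
??????????
??????????

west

??????????
??????????
??????????
⊞⊞⊞⊞⊞⊞⊞⊞⊞⊞
⊞⊞⊞⊞⊞⊞⊞⊞⊞⊞
∙∙∙∙∙⊚∙∙∙∙
∙⊞⊞⊞⊞∙⊞⊞⊞⊞
⊕⊞⊞⊞⊞∙⊞⊞⊞⊞
??????????
??????????

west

??????????
??????????
??????????
⊞⊞⊞⊞⊞⊞⊞⊞⊞⊞
⊞⊞⊞⊞⊞⊞⊞⊞⊞⊞
∙∙∙∙∙⊚∙∙∙∙
∙∙⊞⊞⊞⊞∙⊞⊞⊞
∙⊕⊞⊞⊞⊞∙⊞⊞⊞
??????????
??????????

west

??????????
??????????
??????????
⊞⊞⊞⊞⊞⊞⊞⊞⊞⊞
⊞⊞⊞⊞⊞⊞⊞⊞⊞⊞
∙∙∙∙∙⊚∙∙∙∙
∙∙∙⊞⊞⊞⊞∙⊞⊞
∙∙⊕⊞⊞⊞⊞∙⊞⊞
??????????
??????????

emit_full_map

⊞⊞⊞⊞⊞⊞⊞⊞⊞⊞⊞⊞⊞⊞⊞⊞⊞∙
⊞⊞⊞⊞⊞⊞⊞⊞⊞⊞⊞⊞⊞⊞⊞⊞∙⊡
∙∙∙∙∙∙⊚∙∙∙∙∙∙∙∙∙∙∙
⊞∙∙∙⊞⊞⊞⊞∙⊞⊞⊞⊞⊞⊞⊞∙∙
⊞∙∙⊕⊞⊞⊞⊞∙⊞⊞⊞⊞⊞⊞⊞⊞⊞


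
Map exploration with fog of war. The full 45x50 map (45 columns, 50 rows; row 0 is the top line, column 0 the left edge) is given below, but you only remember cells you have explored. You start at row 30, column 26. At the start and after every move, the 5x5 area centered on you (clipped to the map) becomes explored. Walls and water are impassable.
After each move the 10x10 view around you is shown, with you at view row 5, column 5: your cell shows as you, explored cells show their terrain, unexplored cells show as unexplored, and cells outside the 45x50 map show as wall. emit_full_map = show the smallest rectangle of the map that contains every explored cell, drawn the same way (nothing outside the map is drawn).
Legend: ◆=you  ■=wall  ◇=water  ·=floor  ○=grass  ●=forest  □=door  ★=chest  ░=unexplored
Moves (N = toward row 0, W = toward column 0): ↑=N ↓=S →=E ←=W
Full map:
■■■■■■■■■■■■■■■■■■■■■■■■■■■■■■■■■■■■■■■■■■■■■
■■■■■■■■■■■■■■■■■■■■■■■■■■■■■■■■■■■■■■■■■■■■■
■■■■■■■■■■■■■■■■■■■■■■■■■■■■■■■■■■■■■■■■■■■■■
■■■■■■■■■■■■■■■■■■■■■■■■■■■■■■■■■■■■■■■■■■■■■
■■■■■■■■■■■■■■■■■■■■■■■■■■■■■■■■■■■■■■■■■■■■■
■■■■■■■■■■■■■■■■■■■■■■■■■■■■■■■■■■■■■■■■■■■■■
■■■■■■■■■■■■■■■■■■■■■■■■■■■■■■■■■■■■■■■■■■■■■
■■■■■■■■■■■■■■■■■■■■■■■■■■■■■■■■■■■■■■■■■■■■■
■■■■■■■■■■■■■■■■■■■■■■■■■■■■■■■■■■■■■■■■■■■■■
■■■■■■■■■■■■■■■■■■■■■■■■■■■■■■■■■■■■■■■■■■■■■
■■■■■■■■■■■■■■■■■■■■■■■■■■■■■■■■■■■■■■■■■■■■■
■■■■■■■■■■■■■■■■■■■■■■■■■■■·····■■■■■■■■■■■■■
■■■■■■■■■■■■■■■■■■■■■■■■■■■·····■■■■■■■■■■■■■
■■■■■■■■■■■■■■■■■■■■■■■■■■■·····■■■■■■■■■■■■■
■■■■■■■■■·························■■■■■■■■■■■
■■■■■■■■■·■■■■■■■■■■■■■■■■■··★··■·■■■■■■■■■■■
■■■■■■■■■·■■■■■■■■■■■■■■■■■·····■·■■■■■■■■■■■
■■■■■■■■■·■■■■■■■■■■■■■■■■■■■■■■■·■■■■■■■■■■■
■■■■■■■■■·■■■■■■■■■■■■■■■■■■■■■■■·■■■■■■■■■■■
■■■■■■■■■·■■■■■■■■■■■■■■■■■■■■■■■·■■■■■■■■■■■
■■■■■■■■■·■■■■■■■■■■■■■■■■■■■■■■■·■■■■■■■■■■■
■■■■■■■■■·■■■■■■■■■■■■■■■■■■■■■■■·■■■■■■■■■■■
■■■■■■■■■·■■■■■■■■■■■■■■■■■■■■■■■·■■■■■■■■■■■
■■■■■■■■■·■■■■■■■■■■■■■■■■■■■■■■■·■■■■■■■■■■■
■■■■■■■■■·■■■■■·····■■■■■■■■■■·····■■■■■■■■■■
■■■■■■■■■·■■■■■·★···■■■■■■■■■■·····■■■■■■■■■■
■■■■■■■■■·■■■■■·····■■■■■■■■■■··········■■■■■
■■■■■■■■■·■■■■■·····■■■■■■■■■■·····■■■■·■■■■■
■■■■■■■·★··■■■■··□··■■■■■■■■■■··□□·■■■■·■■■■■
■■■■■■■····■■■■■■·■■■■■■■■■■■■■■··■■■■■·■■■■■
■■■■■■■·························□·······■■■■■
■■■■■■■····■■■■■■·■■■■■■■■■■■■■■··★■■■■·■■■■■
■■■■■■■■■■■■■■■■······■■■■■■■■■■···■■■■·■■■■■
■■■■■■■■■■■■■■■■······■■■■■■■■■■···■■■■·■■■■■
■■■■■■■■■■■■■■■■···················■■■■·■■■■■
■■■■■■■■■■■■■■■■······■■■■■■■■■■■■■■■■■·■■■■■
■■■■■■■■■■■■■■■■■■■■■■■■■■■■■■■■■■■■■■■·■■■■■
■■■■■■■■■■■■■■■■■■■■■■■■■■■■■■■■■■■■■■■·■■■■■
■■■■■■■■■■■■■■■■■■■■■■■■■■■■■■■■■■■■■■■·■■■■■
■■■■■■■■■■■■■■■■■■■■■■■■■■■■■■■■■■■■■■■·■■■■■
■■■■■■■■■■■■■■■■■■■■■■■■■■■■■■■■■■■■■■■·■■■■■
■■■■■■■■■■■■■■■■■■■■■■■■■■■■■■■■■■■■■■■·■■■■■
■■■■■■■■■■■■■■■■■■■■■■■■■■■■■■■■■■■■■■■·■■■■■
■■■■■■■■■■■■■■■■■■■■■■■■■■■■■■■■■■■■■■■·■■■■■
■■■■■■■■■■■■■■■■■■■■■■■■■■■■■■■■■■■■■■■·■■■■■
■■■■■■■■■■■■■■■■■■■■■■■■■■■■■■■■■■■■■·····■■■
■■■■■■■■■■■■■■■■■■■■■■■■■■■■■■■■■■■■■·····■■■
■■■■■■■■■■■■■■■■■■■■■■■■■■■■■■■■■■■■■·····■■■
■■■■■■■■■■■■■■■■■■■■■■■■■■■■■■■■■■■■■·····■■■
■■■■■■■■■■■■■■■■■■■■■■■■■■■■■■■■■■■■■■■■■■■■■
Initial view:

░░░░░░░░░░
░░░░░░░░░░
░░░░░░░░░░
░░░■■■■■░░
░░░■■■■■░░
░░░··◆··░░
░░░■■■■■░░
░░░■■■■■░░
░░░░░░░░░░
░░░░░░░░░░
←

░░░░░░░░░░
░░░░░░░░░░
░░░░░░░░░░
░░░■■■■■■░
░░░■■■■■■░
░░░··◆···░
░░░■■■■■■░
░░░■■■■■■░
░░░░░░░░░░
░░░░░░░░░░

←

░░░░░░░░░░
░░░░░░░░░░
░░░░░░░░░░
░░░■■■■■■■
░░░■■■■■■■
░░░··◆····
░░░■■■■■■■
░░░■■■■■■■
░░░░░░░░░░
░░░░░░░░░░

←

░░░░░░░░░░
░░░░░░░░░░
░░░░░░░░░░
░░░■■■■■■■
░░░■■■■■■■
░░░··◆····
░░░■■■■■■■
░░░·■■■■■■
░░░░░░░░░░
░░░░░░░░░░

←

░░░░░░░░░░
░░░░░░░░░░
░░░░░░░░░░
░░░■■■■■■■
░░░■■■■■■■
░░░··◆····
░░░■■■■■■■
░░░··■■■■■
░░░░░░░░░░
░░░░░░░░░░

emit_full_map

■■■■■■■■■
■■■■■■■■■
··◆······
■■■■■■■■■
··■■■■■■■

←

░░░░░░░░░░
░░░░░░░░░░
░░░░░░░░░░
░░░·■■■■■■
░░░■■■■■■■
░░░··◆····
░░░■■■■■■■
░░░···■■■■
░░░░░░░░░░
░░░░░░░░░░

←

░░░░░░░░░░
░░░░░░░░░░
░░░░░░░░░░
░░░··■■■■■
░░░■■■■■■■
░░░··◆····
░░░■■■■■■■
░░░····■■■
░░░░░░░░░░
░░░░░░░░░░

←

░░░░░░░░░░
░░░░░░░░░░
░░░░░░░░░░
░░░□··■■■■
░░░·■■■■■■
░░░··◆····
░░░·■■■■■■
░░░·····■■
░░░░░░░░░░
░░░░░░░░░░

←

░░░░░░░░░░
░░░░░░░░░░
░░░░░░░░░░
░░░·□··■■■
░░░■·■■■■■
░░░··◆····
░░░■·■■■■■
░░░······■
░░░░░░░░░░
░░░░░░░░░░

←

░░░░░░░░░░
░░░░░░░░░░
░░░░░░░░░░
░░░··□··■■
░░░■■·■■■■
░░░··◆····
░░░■■·■■■■
░░░■······
░░░░░░░░░░
░░░░░░░░░░

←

░░░░░░░░░░
░░░░░░░░░░
░░░░░░░░░░
░░░■··□··■
░░░■■■·■■■
░░░··◆····
░░░■■■·■■■
░░░■■·····
░░░░░░░░░░
░░░░░░░░░░

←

░░░░░░░░░░
░░░░░░░░░░
░░░░░░░░░░
░░░■■··□··
░░░■■■■·■■
░░░··◆····
░░░■■■■·■■
░░░■■■····
░░░░░░░░░░
░░░░░░░░░░

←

░░░░░░░░░░
░░░░░░░░░░
░░░░░░░░░░
░░░■■■··□·
░░░■■■■■·■
░░░··◆····
░░░■■■■■·■
░░░■■■■···
░░░░░░░░░░
░░░░░░░░░░

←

░░░░░░░░░░
░░░░░░░░░░
░░░░░░░░░░
░░░■■■■··□
░░░■■■■■■·
░░░··◆····
░░░■■■■■■·
░░░■■■■■··
░░░░░░░░░░
░░░░░░░░░░

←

░░░░░░░░░░
░░░░░░░░░░
░░░░░░░░░░
░░░·■■■■··
░░░·■■■■■■
░░░··◆····
░░░·■■■■■■
░░░■■■■■■·
░░░░░░░░░░
░░░░░░░░░░

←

░░░░░░░░░░
░░░░░░░░░░
░░░░░░░░░░
░░░··■■■■·
░░░··■■■■■
░░░··◆····
░░░··■■■■■
░░░■■■■■■■
░░░░░░░░░░
░░░░░░░░░░

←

░░░░░░░░░░
░░░░░░░░░░
░░░░░░░░░░
░░░★··■■■■
░░░···■■■■
░░░··◆····
░░░···■■■■
░░░■■■■■■■
░░░░░░░░░░
░░░░░░░░░░

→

░░░░░░░░░░
░░░░░░░░░░
░░░░░░░░░░
░░★··■■■■·
░░···■■■■■
░░···◆····
░░···■■■■■
░░■■■■■■■■
░░░░░░░░░░
░░░░░░░░░░

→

░░░░░░░░░░
░░░░░░░░░░
░░░░░░░░░░
░★··■■■■··
░···■■■■■■
░····◆····
░···■■■■■■
░■■■■■■■■·
░░░░░░░░░░
░░░░░░░░░░

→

░░░░░░░░░░
░░░░░░░░░░
░░░░░░░░░░
★··■■■■··□
···■■■■■■·
·····◆····
···■■■■■■·
■■■■■■■■··
░░░░░░░░░░
░░░░░░░░░░

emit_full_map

★··■■■■··□··■■■■■■■■■
···■■■■■■·■■■■■■■■■■■
·····◆···············
···■■■■■■·■■■■■■■■■■■
■■■■■■■■······■■■■■■■

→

░░░░░░░░░░
░░░░░░░░░░
░░░░░░░░░░
··■■■■··□·
··■■■■■■·■
·····◆····
··■■■■■■·■
■■■■■■■···
░░░░░░░░░░
░░░░░░░░░░

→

░░░░░░░░░░
░░░░░░░░░░
░░░░░░░░░░
·■■■■··□··
·■■■■■■·■■
·····◆····
·■■■■■■·■■
■■■■■■····
░░░░░░░░░░
░░░░░░░░░░

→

░░░░░░░░░░
░░░░░░░░░░
░░░░░░░░░░
■■■■··□··■
■■■■■■·■■■
·····◆····
■■■■■■·■■■
■■■■■·····
░░░░░░░░░░
░░░░░░░░░░

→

░░░░░░░░░░
░░░░░░░░░░
░░░░░░░░░░
■■■··□··■■
■■■■■·■■■■
·····◆····
■■■■■·■■■■
■■■■······
░░░░░░░░░░
░░░░░░░░░░

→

░░░░░░░░░░
░░░░░░░░░░
░░░░░░░░░░
■■··□··■■■
■■■■·■■■■■
·····◆····
■■■■·■■■■■
■■■······■
░░░░░░░░░░
░░░░░░░░░░

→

░░░░░░░░░░
░░░░░░░░░░
░░░░░░░░░░
■··□··■■■■
■■■·■■■■■■
·····◆····
■■■·■■■■■■
■■······■■
░░░░░░░░░░
░░░░░░░░░░

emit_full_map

★··■■■■··□··■■■■■■■■■
···■■■■■■·■■■■■■■■■■■
···········◆·········
···■■■■■■·■■■■■■■■■■■
■■■■■■■■······■■■■■■■
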